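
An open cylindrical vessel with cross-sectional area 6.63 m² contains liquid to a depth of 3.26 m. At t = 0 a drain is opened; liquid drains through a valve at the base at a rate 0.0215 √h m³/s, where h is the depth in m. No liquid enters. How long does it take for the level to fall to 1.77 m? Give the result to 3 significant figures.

293 s

A dh/dt = −Q_out = −0.0215 √h.
∫ h^(−1/2) dh = −(0.0215/A) ∫ dt, giving 2√h = 2√h₀ − (0.0215/A) t.
t = 2A(√h₀ − √h)/0.0215 = 2·6.63·(√3.26 − √1.77)/0.0215
  = 13.260 × (1.8055 − 1.3304) / 0.0215 = 293.04 s.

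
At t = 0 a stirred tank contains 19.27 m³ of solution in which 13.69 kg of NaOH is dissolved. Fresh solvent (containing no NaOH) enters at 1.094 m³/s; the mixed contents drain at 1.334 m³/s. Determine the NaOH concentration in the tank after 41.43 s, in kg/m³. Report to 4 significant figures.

Let m(t) be the amount of NaOH. Volume: V(t) = V₀ + (Q_in − Q_out) t = 19.27 − 0.240000 t; V(41.43) = 9.32680 m³.
Species balance (pure solvent in): dm/dt = −Q_out · m/V(t).
dm/m = −Q_out dt/(V₀ − 0.240000 t); integrating gives ln(m/m₀) = −(Q_out/(Q_in−Q_out)) ln(V/V₀).
m = m₀ (V₀/V)^(Q_out/(Q_in−Q_out)) = 13.69 × (19.27/9.32680)^(-5.55833) = 0.242493 kg.
C = m/V = 0.242493/9.32680 = 0.0259996 kg/m³.

0.02600 kg/m³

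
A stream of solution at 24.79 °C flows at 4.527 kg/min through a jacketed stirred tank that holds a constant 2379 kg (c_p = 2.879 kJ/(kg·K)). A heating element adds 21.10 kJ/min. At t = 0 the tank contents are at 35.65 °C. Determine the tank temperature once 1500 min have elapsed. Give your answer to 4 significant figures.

M c_p dT/dt = ṁ c_p (T_in − T) + Q̇.
τ = M/ṁ = 525.514 min; T_ss = T_in + Q̇/(ṁ c_p) = 24.79 + 21.10/(4.527·2.879) = 26.4089 °C.
Integrating: T(t) = T_ss + (T₀ − T_ss) e^(−t/τ).
T(1500) = 26.4089 + (9.24106)·e^(−1500/525.514) = 26.4089 + (9.24106)·0.0575932 = 26.9412 °C.

26.94 °C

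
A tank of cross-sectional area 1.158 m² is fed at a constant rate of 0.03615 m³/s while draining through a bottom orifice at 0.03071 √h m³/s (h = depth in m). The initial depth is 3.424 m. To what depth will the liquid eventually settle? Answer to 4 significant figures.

1.386 m

Level balance: A dh/dt = 0.03615 − 0.03071 √h. Setting dh/dt = 0:
Q_in = 0.03071 √h_ss ⇒ √h_ss = 0.03615/0.03071 = 1.17714.
h_ss = 1.17714² = 1.38566 m. (Since h₀ = 3.424 m > h_ss, the level will fall toward this value.)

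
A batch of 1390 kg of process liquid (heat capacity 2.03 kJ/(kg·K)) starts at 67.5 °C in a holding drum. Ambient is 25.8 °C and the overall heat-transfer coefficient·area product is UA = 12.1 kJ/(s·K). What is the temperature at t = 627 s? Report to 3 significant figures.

28.6 °C

M c_p dT/dt = −UA(T − T_amb).
dT/dt = (T_ss − T)/τ with T_ss = T_amb = 25.800 °C, τ = M c_p/UA = 1390·2.03/12.1 = 233.20 s.
Solution: T(t) = T_ss + (T₀ − T_ss) e^(−t/τ).
T(627) = 25.800 + (41.700)·0.067969 = 28.634 °C.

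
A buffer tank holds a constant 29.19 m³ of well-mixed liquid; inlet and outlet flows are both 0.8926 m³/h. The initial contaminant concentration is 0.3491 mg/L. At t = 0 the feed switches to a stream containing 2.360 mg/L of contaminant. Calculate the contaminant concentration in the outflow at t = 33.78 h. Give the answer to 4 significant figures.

Transient balance on the dissolved component: V dC/dt = Q(C_in − C).
So dC/dt = (C_in − C)/τ with τ = V/Q = 29.19/0.8926 = 32.7022 h.
C approaches C_in exponentially: C(t) = C_in + (C₀ − C_in) e^(−t/τ).
C(33.78) = 2.360 + (0.3491 − 2.360)·e^(−33.78/32.7022) = 2.360 + (-2.01090)·0.355953 = 1.64421 mg/L.

1.644 mg/L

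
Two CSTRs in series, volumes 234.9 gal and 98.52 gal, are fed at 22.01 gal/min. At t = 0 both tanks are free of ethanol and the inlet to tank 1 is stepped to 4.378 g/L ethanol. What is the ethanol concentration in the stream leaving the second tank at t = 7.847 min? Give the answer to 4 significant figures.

1.311 g/L

Time constants: τᵢ = Vᵢ/Q for each well-mixed tank.
τ₁ = 234.9/22.01 = 10.6724 min; τ₂ = 98.52/22.01 = 4.47615 min.
Solving the cascade with C₁(0)=C₂(0)=0 gives C₂(t) = C_in[1 − (τ₁ e^(−t/τ₁) − τ₂ e^(−t/τ₂))/(τ₁ − τ₂)].
At t = 7.847: e^(−t/τ₁) = 0.479381, e^(−t/τ₂) = 0.173241.
C₂ = 4.378·[1 − (10.6724·0.479381 − 4.47615·0.173241)/(6.19627)] = 4.378·0.299466 = 1.31106 g/L.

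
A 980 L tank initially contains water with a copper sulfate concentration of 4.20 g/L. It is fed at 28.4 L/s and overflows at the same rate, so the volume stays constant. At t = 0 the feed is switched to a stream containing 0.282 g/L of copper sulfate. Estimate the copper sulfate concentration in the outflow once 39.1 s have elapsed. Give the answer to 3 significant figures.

Transient balance on the dissolved component: V dC/dt = Q(C_in − C).
So dC/dt = (C_in − C)/τ with τ = V/Q = 980/28.4 = 34.507 s.
C approaches C_in exponentially: C(t) = C_in + (C₀ − C_in) e^(−t/τ).
C(39.1) = 0.282 + (4.20 − 0.282)·e^(−39.1/34.507) = 0.282 + (3.9180)·0.32203 = 1.5437 g/L.

1.54 g/L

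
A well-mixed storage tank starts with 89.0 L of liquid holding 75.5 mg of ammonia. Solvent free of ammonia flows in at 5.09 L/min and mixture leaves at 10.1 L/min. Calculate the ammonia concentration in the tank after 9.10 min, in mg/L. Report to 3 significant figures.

Total volume: dV/dt = Q_in − Q_out = -5.0100 L/min, so V(t) = 89.0 − 5.0100 t and V(9.10) = 43.409 L.
No ammonia enters, so dm/dt = −Q_out · (m/V).
Separate: dm/m = −Q_out dt/V(t) ⇒ ln(m/m₀) = −(Q_out/(Q_in−Q_out)) ln(V/V₀).
m = m₀ (V₀/V)^(Q_out/(Q_in−Q_out)) = 75.5 × (89.0/43.409)^(-2.0160) = 17.756 mg.
C = m/V = 17.756/43.409 = 0.40904 mg/L.

0.409 mg/L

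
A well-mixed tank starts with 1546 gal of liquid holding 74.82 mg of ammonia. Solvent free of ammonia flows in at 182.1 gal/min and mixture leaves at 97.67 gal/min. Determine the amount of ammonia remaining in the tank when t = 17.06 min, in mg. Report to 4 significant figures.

Total volume: dV/dt = Q_in − Q_out = 84.4300 gal/min, so V(t) = 1546 + 84.4300 t and V(17.06) = 2986.38 gal.
No ammonia enters, so dm/dt = −Q_out · (m/V).
Separate: dm/m = −Q_out dt/V(t) ⇒ ln(m/m₀) = −(Q_out/(Q_in−Q_out)) ln(V/V₀).
m = m₀ (V₀/V)^(Q_out/(Q_in−Q_out)) = 74.82 × (1546/2986.38)^(1.15682) = 34.9336 mg.

34.93 mg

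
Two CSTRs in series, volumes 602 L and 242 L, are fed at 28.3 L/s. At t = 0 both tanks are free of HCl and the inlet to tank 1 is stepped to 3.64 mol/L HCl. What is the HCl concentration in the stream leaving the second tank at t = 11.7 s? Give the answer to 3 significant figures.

0.751 mol/L

Time constants: τᵢ = Vᵢ/Q for each well-mixed tank.
τ₁ = 602/28.3 = 21.272 s; τ₂ = 242/28.3 = 8.5512 s.
Tank 1: C₁ = C_in(1 − e^(−t/τ₁)). Tank 2 (τ₁ ≠ τ₂): C₂ = C_in[1 − (τ₁ e^(−t/τ₁) − τ₂ e^(−t/τ₂))/(τ₁ − τ₂)].
At t = 11.7: e^(−t/τ₁) = 0.57694, e^(−t/τ₂) = 0.25456.
C₂ = 3.64·[1 − (21.272·0.57694 − 8.5512·0.25456)/(12.721)] = 3.64·0.20635 = 0.75111 mol/L.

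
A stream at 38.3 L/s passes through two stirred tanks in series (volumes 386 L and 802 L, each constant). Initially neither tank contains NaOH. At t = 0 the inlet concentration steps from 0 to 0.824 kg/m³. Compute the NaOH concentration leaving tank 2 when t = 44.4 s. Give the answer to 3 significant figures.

Each tank obeys Vᵢ dCᵢ/dt = Q(Cᵢ₋₁ − Cᵢ), so τᵢ = Vᵢ/Q.
τ₁ = 386/38.3 = 10.078 s; τ₂ = 802/38.3 = 20.940 s.
Tank 1: C₁ = C_in(1 − e^(−t/τ₁)). Tank 2 (τ₁ ≠ τ₂): C₂ = C_in[1 − (τ₁ e^(−t/τ₁) − τ₂ e^(−t/τ₂))/(τ₁ − τ₂)].
At t = 44.4: e^(−t/τ₁) = 0.012210, e^(−t/τ₂) = 0.11999.
C₂ = 0.824·[1 − (10.078·0.012210 − 20.940·0.11999)/(-10.862)] = 0.824·0.78000 = 0.64272 kg/m³.

0.643 kg/m³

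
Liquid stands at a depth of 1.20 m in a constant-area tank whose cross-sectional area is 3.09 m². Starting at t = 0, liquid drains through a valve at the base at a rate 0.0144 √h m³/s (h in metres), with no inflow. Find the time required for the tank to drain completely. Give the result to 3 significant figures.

470 s

A dh/dt = −Q_out = −0.0144 √h.
∫ h^(−1/2) dh = −(0.0144/A) ∫ dt, giving 2√h = 2√h₀ − (0.0144/A) t.
Tank is empty when √h = 0: t_empty = 2A√h₀/0.0144.
t_empty = 2·3.09·√1.20/0.0144 = 6.1800·1.0954/0.0144 = 470.13 s.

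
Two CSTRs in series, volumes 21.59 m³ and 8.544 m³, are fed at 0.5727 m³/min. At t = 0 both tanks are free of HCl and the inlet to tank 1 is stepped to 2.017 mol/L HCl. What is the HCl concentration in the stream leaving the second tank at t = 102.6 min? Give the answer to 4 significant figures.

Time constants: τᵢ = Vᵢ/Q for each well-mixed tank.
τ₁ = 21.59/0.5727 = 37.6986 min; τ₂ = 8.544/0.5727 = 14.9188 min.
Tank 1: C₁ = C_in(1 − e^(−t/τ₁)). Tank 2 (τ₁ ≠ τ₂): C₂ = C_in[1 − (τ₁ e^(−t/τ₁) − τ₂ e^(−t/τ₂))/(τ₁ − τ₂)].
At t = 102.6: e^(−t/τ₁) = 0.0657704, e^(−t/τ₂) = 0.00103100.
C₂ = 2.017·[1 − (37.6986·0.0657704 − 14.9188·0.00103100)/(22.7798)] = 2.017·0.891831 = 1.79882 mol/L.

1.799 mol/L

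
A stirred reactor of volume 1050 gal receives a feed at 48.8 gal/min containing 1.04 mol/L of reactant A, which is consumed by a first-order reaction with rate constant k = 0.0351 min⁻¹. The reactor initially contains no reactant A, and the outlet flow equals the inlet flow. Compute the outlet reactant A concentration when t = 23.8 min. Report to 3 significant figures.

0.507 mol/L

V dC/dt = Q(C_in − C) − k V C.
dC/dt = (Q/V) C_in − (Q/V + k) C; effective rate a = Q/V + k = 0.046476 + 0.0351 = 0.081576 min⁻¹.
C_ss = Q C_in/(Q + kV) = 0.59252 mol/L; C(t) = C_ss + (C₀ − C_ss) e^(−a t).
C(23.8) = 0.59252 + (-0.59252)·e^(−0.081576·23.8) = 0.59252 + (-0.59252)·0.14349 = 0.50750 mol/L.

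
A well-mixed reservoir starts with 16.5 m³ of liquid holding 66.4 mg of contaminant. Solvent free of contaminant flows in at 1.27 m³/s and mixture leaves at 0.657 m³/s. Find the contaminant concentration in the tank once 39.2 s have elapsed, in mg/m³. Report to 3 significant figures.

Total volume: dV/dt = Q_in − Q_out = 0.61300 m³/s, so V(t) = 16.5 + 0.61300 t and V(39.2) = 40.530 m³.
Species balance (pure solvent in): dm/dt = −Q_out · m/V(t).
Separate: dm/m = −Q_out dt/V(t) ⇒ ln(m/m₀) = −(Q_out/(Q_in−Q_out)) ln(V/V₀).
m = m₀ (V₀/V)^(Q_out/(Q_in−Q_out)) = 66.4 × (16.5/40.530)^(1.0718) = 25.343 mg.
C = m/V = 25.343/40.530 = 0.62531 mg/m³.

0.625 mg/m³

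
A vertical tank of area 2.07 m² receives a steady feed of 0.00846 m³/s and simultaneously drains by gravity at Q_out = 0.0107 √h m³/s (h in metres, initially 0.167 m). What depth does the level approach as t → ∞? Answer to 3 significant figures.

0.625 m

Volume balance on the tank: A dh/dt = Q_in − 0.0107 √h. At steady state dh/dt = 0:
Q_in = 0.0107 √h_ss ⇒ √h_ss = 0.00846/0.0107 = 0.79065.
h_ss = 0.79065² = 0.62513 m. (Since h₀ = 0.167 m < h_ss, the level will rise toward this value.)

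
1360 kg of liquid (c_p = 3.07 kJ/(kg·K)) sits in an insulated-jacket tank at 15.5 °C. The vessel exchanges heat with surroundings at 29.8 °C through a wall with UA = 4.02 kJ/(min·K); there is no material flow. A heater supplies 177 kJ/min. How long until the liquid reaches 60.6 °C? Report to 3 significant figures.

1540 min

Lumped-capacitance energy balance: M c_p dT/dt = UA(T_amb − T) + Q̇.
τ = M c_p/UA = 1038.6 min; T_ss = T_amb + Q̇/UA = 29.8 + 177/4.02 = 73.830 °C.
T(t) = T_ss + (T₀ − T_ss)e^(−t/τ); set T = 60.6:
t = −τ ln[(T − T_ss)/(T₀ − T_ss)] = −1038.6 · ln(0.22681) = 1540.9 min.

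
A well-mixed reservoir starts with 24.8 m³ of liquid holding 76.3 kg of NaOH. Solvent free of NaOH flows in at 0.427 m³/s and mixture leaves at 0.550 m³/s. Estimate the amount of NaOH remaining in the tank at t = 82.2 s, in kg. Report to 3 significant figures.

7.34 kg

Total volume: dV/dt = Q_in − Q_out = -0.12300 m³/s, so V(t) = 24.8 − 0.12300 t and V(82.2) = 14.689 m³.
Solute balance: dm/dt = 0 − Q_out C = −Q_out m/V(t).
dm/m = −Q_out dt/(V₀ − 0.12300 t); integrating gives ln(m/m₀) = −(Q_out/(Q_in−Q_out)) ln(V/V₀).
m = m₀ (V₀/V)^(Q_out/(Q_in−Q_out)) = 76.3 × (24.8/14.689)^(-4.4715) = 7.3364 kg.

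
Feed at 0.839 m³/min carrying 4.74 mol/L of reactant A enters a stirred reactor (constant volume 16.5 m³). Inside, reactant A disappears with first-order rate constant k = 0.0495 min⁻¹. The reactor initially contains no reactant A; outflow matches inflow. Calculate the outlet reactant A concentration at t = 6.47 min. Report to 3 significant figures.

1.15 mol/L

Accumulation = in − out − consumed: V dC/dt = Q C_in − Q C − k V C.
This is linear with rate a = Q/V + k = 0.10035 min⁻¹.
C_ss = Q C_in/(Q + kV) = 2.4018 mol/L; C(t) = C_ss + (C₀ − C_ss) e^(−a t).
C(6.47) = 2.4018 + (-2.4018)·e^(−0.10035·6.47) = 2.4018 + (-2.4018)·0.52244 = 1.1470 mol/L.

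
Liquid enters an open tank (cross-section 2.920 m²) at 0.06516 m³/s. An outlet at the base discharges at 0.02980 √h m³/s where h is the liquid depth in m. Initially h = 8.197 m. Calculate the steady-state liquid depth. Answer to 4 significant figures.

Unsteady balance on liquid volume: A dh/dt = Q_in − 0.02980 √h. At steady state dh/dt = 0:
Q_in = 0.02980 √h_ss ⇒ √h_ss = 0.06516/0.02980 = 2.18658.
h_ss = 2.18658² = 4.78112 m. (Since h₀ = 8.197 m > h_ss, the level will fall toward this value.)

4.781 m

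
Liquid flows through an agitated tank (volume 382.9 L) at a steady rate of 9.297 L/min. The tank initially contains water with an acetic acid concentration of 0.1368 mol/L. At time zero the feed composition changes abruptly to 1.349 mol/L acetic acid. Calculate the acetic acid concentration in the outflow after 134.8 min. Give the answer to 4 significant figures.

1.303 mol/L

Unsteady species balance (constant V, well mixed): V dC/dt = Q(C_in − C).
Time constant τ = V/Q = 382.9/9.297 = 41.1853 min.
This is linear first-order; C(t) = C_in + (C₀ − C_in) e^(−t/τ).
C(134.8) = 1.349 + (0.1368 − 1.349)·e^(−134.8/41.1853) = 1.349 + (-1.21220)·0.0378922 = 1.30307 mol/L.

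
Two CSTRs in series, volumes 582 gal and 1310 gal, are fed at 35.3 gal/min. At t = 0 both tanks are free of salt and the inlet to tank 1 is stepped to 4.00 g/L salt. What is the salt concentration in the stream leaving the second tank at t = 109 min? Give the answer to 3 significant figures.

Species balance on tank i: dCᵢ/dt = (Cᵢ₋₁ − Cᵢ)/τᵢ with τᵢ = Vᵢ/Q.
τ₁ = 582/35.3 = 16.487 min; τ₂ = 1310/35.3 = 37.110 min.
Tank 1: C₁ = C_in(1 − e^(−t/τ₁)). Tank 2 (τ₁ ≠ τ₂): C₂ = C_in[1 − (τ₁ e^(−t/τ₁) − τ₂ e^(−t/τ₂))/(τ₁ − τ₂)].
At t = 109: e^(−t/τ₁) = 0.0013453, e^(−t/τ₂) = 0.053015.
C₂ = 4.00·[1 − (16.487·0.0013453 − 37.110·0.053015)/(-20.623)] = 4.00·0.90568 = 3.6227 g/L.

3.62 g/L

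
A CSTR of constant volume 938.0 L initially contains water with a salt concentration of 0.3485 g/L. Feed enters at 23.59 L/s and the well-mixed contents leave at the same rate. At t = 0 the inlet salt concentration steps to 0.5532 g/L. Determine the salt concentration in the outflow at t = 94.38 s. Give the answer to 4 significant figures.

Species balance on the tank: V dC/dt = Q(C_in − C).
So dC/dt = (C_in − C)/τ with τ = V/Q = 938.0/23.59 = 39.7626 s.
C approaches C_in exponentially: C(t) = C_in + (C₀ − C_in) e^(−t/τ).
C(94.38) = 0.5532 + (0.3485 − 0.5532)·e^(−94.38/39.7626) = 0.5532 + (-0.204700)·0.0931461 = 0.534133 g/L.

0.5341 g/L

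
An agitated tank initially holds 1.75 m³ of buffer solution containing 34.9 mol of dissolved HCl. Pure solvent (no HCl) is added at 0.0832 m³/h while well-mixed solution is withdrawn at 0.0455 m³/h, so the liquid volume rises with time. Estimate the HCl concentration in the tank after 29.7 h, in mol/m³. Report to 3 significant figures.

Let m(t) be the amount of HCl. Volume: V(t) = V₀ + (Q_in − Q_out) t = 1.75 + 0.037700 t; V(29.7) = 2.8697 m³.
No HCl enters, so dm/dt = −Q_out · (m/V).
Separate: dm/m = −Q_out dt/V(t) ⇒ ln(m/m₀) = −(Q_out/(Q_in−Q_out)) ln(V/V₀).
m = m₀ (V₀/V)^(Q_out/(Q_in−Q_out)) = 34.9 × (1.75/2.8697)^(1.2069) = 19.213 mol.
C = m/V = 19.213/2.8697 = 6.6950 mol/m³.

6.70 mol/m³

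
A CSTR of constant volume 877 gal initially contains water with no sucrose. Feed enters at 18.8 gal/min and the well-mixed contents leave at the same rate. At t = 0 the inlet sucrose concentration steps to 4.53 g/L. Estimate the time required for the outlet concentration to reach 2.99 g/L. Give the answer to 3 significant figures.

50.3 min

Unsteady species balance (constant V, well mixed): V dC/dt = Q(C_in − C), so τ = V/Q = 46.649 min.
C(t) = C_in + (C₀ − C_in) e^(−t/τ). Set C = 2.99 and solve for t:
e^(−t/τ) = (C − C_in)/(C₀ − C_in) = (2.99 − 4.53)/(0 − 4.53) = 0.33996
t = −τ ln(…) = 46.649 × 1.0789 = 50.331 min.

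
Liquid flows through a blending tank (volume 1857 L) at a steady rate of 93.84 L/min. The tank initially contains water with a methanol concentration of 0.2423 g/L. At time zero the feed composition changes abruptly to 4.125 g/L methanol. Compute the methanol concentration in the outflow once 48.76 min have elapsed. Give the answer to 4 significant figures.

3.795 g/L

Accumulation = in − out for the solute gives V dC/dt = Q(C_in − C).
Rewrite as dC/dt + C/τ = C_in/τ, τ = V/Q = 19.7890 min.
This is linear first-order; C(t) = C_in + (C₀ − C_in) e^(−t/τ).
C(48.76) = 4.125 + (0.2423 − 4.125)·e^(−48.76/19.7890) = 4.125 + (-3.88270)·0.0850943 = 3.79460 g/L.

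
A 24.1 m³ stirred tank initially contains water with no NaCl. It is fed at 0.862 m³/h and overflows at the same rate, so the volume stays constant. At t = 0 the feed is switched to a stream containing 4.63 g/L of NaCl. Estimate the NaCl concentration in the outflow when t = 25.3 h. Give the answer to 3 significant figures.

2.76 g/L

Transient balance on the dissolved component: V dC/dt = Q(C_in − C).
Rewrite as dC/dt + C/τ = C_in/τ, τ = V/Q = 27.958 h.
This is linear first-order; C(t) = C_in + (C₀ − C_in) e^(−t/τ).
C(25.3) = 4.63 + (0 − 4.63)·e^(−25.3/27.958) = 4.63 + (-4.6300)·0.40457 = 2.7568 g/L.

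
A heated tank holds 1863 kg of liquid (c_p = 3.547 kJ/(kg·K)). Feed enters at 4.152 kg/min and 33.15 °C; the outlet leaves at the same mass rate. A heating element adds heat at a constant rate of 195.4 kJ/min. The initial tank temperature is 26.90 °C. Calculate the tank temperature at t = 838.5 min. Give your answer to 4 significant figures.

43.41 °C

Energy balance: M c_p dT/dt = ṁ c_p (T_in − T) + 195.4.
Rearrange: dT/dt = (T_ss − T)/τ with τ = M/ṁ = 448.699 min and T_ss = T_in + Q̇/(ṁ c_p) = 46.4180 °C.
Integrating: T(t) = T_ss + (T₀ − T_ss) e^(−t/τ).
T(838.5) = 46.4180 + (-19.5180)·e^(−838.5/448.699) = 46.4180 + (-19.5180)·0.154319 = 43.4060 °C.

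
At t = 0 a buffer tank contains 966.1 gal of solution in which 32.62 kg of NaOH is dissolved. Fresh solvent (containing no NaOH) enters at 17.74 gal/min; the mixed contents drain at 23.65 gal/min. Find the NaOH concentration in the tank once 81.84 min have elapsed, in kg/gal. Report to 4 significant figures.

0.004199 kg/gal

Let m(t) be the amount of NaOH. Volume: V(t) = V₀ + (Q_in − Q_out) t = 966.1 − 5.91000 t; V(81.84) = 482.426 gal.
Species balance (pure solvent in): dm/dt = −Q_out · m/V(t).
dm/m = −Q_out dt/(V₀ − 5.91000 t); integrating gives ln(m/m₀) = −(Q_out/(Q_in−Q_out)) ln(V/V₀).
m = m₀ (V₀/V)^(Q_out/(Q_in−Q_out)) = 32.62 × (966.1/482.426)^(-4.00169) = 2.02585 kg.
C = m/V = 2.02585/482.426 = 0.00419929 kg/gal.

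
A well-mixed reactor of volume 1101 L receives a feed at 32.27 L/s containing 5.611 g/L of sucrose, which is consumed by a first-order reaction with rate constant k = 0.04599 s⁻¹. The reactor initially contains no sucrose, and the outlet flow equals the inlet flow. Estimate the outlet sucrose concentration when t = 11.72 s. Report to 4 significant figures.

Accumulation = in − out − consumed: V dC/dt = Q C_in − Q C − k V C.
dC/dt = (Q/V) C_in − (Q/V + k) C; effective rate a = Q/V + k = 0.0293097 + 0.04599 = 0.0752997 s⁻¹.
C_ss = Q C_in/(Q + kV) = 2.18403 g/L; C(t) = C_ss + (C₀ − C_ss) e^(−a t).
C(11.72) = 2.18403 + (-2.18403)·e^(−0.0752997·11.72) = 2.18403 + (-2.18403)·0.413742 = 1.28040 g/L.

1.280 g/L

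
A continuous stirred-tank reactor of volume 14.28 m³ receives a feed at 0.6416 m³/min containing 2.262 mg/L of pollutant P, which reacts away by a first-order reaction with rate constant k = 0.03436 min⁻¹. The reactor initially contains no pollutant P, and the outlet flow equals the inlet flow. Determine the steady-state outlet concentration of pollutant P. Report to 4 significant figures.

Species balance: V dC/dt = Q C_in − Q C − k V C.
At steady state: 0 = Q C_in − (Q + kV) C_ss, so C_ss = Q C_in/(Q + kV).
C_ss = 0.6416·2.262/(0.6416 + 0.03436·14.28) = 1.45130/1.13226 = 1.28177 mg/L.

1.282 mg/L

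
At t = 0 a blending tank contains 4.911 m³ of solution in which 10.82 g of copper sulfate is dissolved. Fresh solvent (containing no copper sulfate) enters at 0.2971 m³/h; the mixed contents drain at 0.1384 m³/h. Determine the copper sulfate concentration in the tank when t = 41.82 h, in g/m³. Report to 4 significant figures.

Let m(t) be the amount of copper sulfate. Volume: V(t) = V₀ + (Q_in − Q_out) t = 4.911 + 0.158700 t; V(41.82) = 11.5478 m³.
Solute balance: dm/dt = 0 − Q_out C = −Q_out m/V(t).
Separate: dm/m = −Q_out dt/V(t) ⇒ ln(m/m₀) = −(Q_out/(Q_in−Q_out)) ln(V/V₀).
m = m₀ (V₀/V)^(Q_out/(Q_in−Q_out)) = 10.82 × (4.911/11.5478)^(0.872086) = 5.13328 g.
C = m/V = 5.13328/11.5478 = 0.444523 g/m³.

0.4445 g/m³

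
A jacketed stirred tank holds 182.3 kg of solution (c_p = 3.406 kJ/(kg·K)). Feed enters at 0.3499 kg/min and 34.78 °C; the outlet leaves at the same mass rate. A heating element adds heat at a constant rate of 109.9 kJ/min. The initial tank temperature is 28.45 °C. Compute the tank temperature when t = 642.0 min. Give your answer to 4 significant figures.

98.26 °C

Heat balance on the well-mixed liquid: M c_p dT/dt = ṁ c_p (T_in − T) + 109.9.
τ = M/ṁ = 521.006 min; T_ss = T_in + Q̇/(ṁ c_p) = 34.78 + 109.9/(0.3499·3.406) = 126.997 °C.
Solution: T(t) = T_ss + (T₀ − T_ss) e^(−t/τ).
T(642.0) = 126.997 + (-98.5466)·e^(−642.0/521.006) = 126.997 + (-98.5466)·0.291641 = 98.2564 °C.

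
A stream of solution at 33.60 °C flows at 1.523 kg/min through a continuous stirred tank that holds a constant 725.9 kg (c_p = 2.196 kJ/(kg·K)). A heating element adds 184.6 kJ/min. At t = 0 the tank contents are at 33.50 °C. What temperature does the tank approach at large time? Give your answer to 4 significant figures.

88.79 °C

M c_p dT/dt = ṁ c_p (T_in − T) + Q̇.
At steady state dT/dt = 0 ⇒ T_ss = T_in + Q̇/(ṁ c_p) = 33.60 + 184.6/(1.523·2.196) = 88.7950 °C.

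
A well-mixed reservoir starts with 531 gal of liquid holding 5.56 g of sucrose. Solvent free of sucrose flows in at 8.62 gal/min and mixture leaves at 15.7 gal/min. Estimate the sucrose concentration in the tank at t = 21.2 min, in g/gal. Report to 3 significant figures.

Let m(t) be the amount of sucrose. Volume: V(t) = V₀ + (Q_in − Q_out) t = 531 − 7.0800 t; V(21.2) = 380.90 gal.
No sucrose enters, so dm/dt = −Q_out · (m/V).
Separate: dm/m = −Q_out dt/V(t) ⇒ ln(m/m₀) = −(Q_out/(Q_in−Q_out)) ln(V/V₀).
m = m₀ (V₀/V)^(Q_out/(Q_in−Q_out)) = 5.56 × (531/380.90)^(-2.2175) = 2.6615 g.
C = m/V = 2.6615/380.90 = 0.0069874 g/gal.

0.00699 g/gal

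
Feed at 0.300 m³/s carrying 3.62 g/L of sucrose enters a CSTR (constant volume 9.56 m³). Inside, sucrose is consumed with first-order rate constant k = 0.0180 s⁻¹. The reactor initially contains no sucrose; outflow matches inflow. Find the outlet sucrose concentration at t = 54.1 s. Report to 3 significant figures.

2.14 g/L

Species balance: V dC/dt = Q C_in − Q C − k V C.
dC/dt = (Q/V) C_in − (Q/V + k) C; effective rate a = Q/V + k = 0.031381 + 0.0180 = 0.049381 s⁻¹.
C_ss = Q C_in/(Q + kV) = 2.3005 g/L; C(t) = C_ss + (C₀ − C_ss) e^(−a t).
C(54.1) = 2.3005 + (-2.3005)·e^(−0.049381·54.1) = 2.3005 + (-2.3005)·0.069149 = 2.1414 g/L.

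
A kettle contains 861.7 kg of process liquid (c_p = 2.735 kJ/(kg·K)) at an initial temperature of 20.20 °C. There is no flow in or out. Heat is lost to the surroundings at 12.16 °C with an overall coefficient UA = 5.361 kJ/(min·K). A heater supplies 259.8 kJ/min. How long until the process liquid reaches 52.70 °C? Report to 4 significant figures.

716.5 min

Lumped-capacitance energy balance: M c_p dT/dt = UA(T_amb − T) + Q̇.
τ = M c_p/UA = 439.610 min; T_ss = T_amb + Q̇/UA = 12.16 + 259.8/5.361 = 60.6211 °C.
T(t) = T_ss + (T₀ − T_ss)e^(−t/τ); set T = 52.70:
t = −τ ln[(T − T_ss)/(T₀ − T_ss)] = −439.610 · ln(0.195965) = 716.486 min.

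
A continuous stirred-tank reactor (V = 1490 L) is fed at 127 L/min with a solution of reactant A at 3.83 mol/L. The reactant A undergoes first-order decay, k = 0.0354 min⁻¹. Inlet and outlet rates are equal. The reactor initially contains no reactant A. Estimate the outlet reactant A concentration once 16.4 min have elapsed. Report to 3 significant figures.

2.33 mol/L

Accumulation = in − out − consumed: V dC/dt = Q C_in − Q C − k V C.
dC/dt = (Q/V) C_in − (Q/V + k) C; effective rate a = Q/V + k = 0.085235 + 0.0354 = 0.12063 min⁻¹.
C_ss = Q C_in/(Q + kV) = 2.7061 mol/L; C(t) = C_ss + (C₀ − C_ss) e^(−a t).
C(16.4) = 2.7061 + (-2.7061)·e^(−0.12063·16.4) = 2.7061 + (-2.7061)·0.13829 = 2.3319 mol/L.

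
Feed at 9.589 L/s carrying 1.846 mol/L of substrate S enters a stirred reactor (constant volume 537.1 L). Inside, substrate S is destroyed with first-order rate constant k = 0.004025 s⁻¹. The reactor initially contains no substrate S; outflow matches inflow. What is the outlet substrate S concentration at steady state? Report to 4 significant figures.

1.506 mol/L

V dC/dt = Q(C_in − C) − k V C.
At steady state: 0 = Q C_in − (Q + kV) C_ss, so C_ss = Q C_in/(Q + kV).
C_ss = 9.589·1.846/(9.589 + 0.004025·537.1) = 17.7013/11.7508 = 1.50639 mol/L.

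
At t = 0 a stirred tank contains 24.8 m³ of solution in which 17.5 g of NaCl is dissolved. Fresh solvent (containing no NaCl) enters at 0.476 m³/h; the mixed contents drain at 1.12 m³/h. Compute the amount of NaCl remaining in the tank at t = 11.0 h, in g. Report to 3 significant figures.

9.75 g

Let m(t) be the amount of NaCl. Volume: V(t) = V₀ + (Q_in − Q_out) t = 24.8 − 0.64400 t; V(11.0) = 17.716 m³.
Solute balance: dm/dt = 0 − Q_out C = −Q_out m/V(t).
dm/m = −Q_out dt/(V₀ − 0.64400 t); integrating gives ln(m/m₀) = −(Q_out/(Q_in−Q_out)) ln(V/V₀).
m = m₀ (V₀/V)^(Q_out/(Q_in−Q_out)) = 17.5 × (24.8/17.716)^(-1.7391) = 9.7493 g.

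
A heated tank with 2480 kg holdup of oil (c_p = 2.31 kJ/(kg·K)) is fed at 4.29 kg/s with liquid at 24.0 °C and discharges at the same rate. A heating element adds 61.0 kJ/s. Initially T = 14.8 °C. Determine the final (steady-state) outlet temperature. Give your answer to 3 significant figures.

30.2 °C

Heat balance on the well-mixed liquid: M c_p dT/dt = ṁ c_p (T_in − T) + 61.0.
At steady state dT/dt = 0 ⇒ T_ss = T_in + Q̇/(ṁ c_p) = 24.0 + 61.0/(4.29·2.31) = 30.155 °C.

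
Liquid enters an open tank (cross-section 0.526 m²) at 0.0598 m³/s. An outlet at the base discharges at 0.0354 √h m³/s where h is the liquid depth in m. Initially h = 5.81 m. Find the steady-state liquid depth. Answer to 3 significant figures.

Level balance: A dh/dt = 0.0598 − 0.0354 √h. Setting dh/dt = 0:
Q_in = 0.0354 √h_ss ⇒ √h_ss = 0.0598/0.0354 = 1.6893.
h_ss = 1.6893² = 2.8536 m. (Since h₀ = 5.81 m > h_ss, the level will fall toward this value.)

2.85 m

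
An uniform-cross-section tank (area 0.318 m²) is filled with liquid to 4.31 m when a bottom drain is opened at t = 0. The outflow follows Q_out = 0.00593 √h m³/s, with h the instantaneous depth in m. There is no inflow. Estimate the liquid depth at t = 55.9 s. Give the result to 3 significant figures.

A dh/dt = −Q_out = −0.00593 √h.
Separate and integrate: 2(√h − √h₀) = −(0.00593/A) t.
√h = √4.31 − 0.00593·55.9/(2·0.318) = 2.0761 − 0.52121 = 1.5548.
h = 1.5548² = 2.4176 m.

2.42 m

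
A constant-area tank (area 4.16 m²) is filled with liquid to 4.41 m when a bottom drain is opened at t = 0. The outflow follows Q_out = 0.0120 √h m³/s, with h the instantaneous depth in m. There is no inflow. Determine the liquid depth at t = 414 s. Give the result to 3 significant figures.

With no inflow, A dh/dt = −0.0120 √h.
∫ h^(−1/2) dh = −(0.0120/A) ∫ dt, giving 2√h = 2√h₀ − (0.0120/A) t.
√h = √4.41 − 0.0120·414/(2·4.16) = 2.1000 − 0.59712 = 1.5029.
h = 1.5029² = 2.2587 m.

2.26 m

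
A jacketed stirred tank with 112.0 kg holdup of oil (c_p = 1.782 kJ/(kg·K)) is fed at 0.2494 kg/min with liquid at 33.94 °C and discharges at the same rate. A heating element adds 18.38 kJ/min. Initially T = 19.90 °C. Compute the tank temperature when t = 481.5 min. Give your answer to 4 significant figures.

56.34 °C

Heat balance on the well-mixed liquid: M c_p dT/dt = ṁ c_p (T_in − T) + 18.38.
τ = M/ṁ = 449.078 min; T_ss = T_in + Q̇/(ṁ c_p) = 33.94 + 18.38/(0.2494·1.782) = 75.2963 °C.
Solution: T(t) = T_ss + (T₀ − T_ss) e^(−t/τ).
T(481.5) = 75.2963 + (-55.3963)·e^(−481.5/449.078) = 75.2963 + (-55.3963)·0.342256 = 56.3366 °C.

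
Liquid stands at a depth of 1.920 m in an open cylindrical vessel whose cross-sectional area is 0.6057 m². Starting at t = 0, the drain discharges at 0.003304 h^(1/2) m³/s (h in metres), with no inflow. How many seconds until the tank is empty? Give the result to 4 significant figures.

A dh/dt = −Q_out = −0.003304 √h.
Separate and integrate: 2(√h − √h₀) = −(0.003304/A) t.
Tank is empty when √h = 0: t_empty = 2A√h₀/0.003304.
t_empty = 2·0.6057·√1.920/0.003304 = 1.21140·1.38564/0.003304 = 508.040 s.

508.0 s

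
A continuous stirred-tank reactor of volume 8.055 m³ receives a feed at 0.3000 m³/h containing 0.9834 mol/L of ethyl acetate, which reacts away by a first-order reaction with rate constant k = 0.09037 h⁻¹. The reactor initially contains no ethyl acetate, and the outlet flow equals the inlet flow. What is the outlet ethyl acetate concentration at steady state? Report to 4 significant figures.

0.2870 mol/L

Accumulation = in − out − consumed: V dC/dt = Q C_in − Q C − k V C.
Steady state (dC/dt = 0): C_ss = Q C_in/(Q + kV) = C_in/(1 + kV/Q).
C_ss = 0.3000·0.9834/(0.3000 + 0.09037·8.055) = 0.295020/1.02793 = 0.287004 mol/L.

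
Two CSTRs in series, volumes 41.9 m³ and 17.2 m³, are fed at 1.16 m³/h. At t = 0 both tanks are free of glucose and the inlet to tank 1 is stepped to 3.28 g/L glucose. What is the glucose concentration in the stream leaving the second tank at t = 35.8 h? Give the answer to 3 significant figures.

1.42 g/L

Each tank obeys Vᵢ dCᵢ/dt = Q(Cᵢ₋₁ − Cᵢ), so τᵢ = Vᵢ/Q.
τ₁ = 41.9/1.16 = 36.121 h; τ₂ = 17.2/1.16 = 14.828 h.
Tank 1: C₁ = C_in(1 − e^(−t/τ₁)). Tank 2 (τ₁ ≠ τ₂): C₂ = C_in[1 − (τ₁ e^(−t/τ₁) − τ₂ e^(−t/τ₂))/(τ₁ − τ₂)].
At t = 35.8: e^(−t/τ₁) = 0.37116, e^(−t/τ₂) = 0.089419.
C₂ = 3.28·[1 − (36.121·0.37116 − 14.828·0.089419)/(21.293)] = 3.28·0.43265 = 1.4191 g/L.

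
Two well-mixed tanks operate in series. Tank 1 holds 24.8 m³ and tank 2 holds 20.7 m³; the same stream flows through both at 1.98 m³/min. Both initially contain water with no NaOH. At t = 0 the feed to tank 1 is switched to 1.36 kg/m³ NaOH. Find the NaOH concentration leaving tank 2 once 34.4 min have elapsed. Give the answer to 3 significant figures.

Species balance on tank i: dCᵢ/dt = (Cᵢ₋₁ − Cᵢ)/τᵢ with τᵢ = Vᵢ/Q.
τ₁ = 24.8/1.98 = 12.525 min; τ₂ = 20.7/1.98 = 10.455 min.
Tank 1: C₁ = C_in(1 − e^(−t/τ₁)). Tank 2 (τ₁ ≠ τ₂): C₂ = C_in[1 − (τ₁ e^(−t/τ₁) − τ₂ e^(−t/τ₂))/(τ₁ − τ₂)].
At t = 34.4: e^(−t/τ₁) = 0.064155, e^(−t/τ₂) = 0.037238.
C₂ = 1.36·[1 − (12.525·0.064155 − 10.455·0.037238)/(2.0707)] = 1.36·0.79994 = 1.0879 kg/m³.

1.09 kg/m³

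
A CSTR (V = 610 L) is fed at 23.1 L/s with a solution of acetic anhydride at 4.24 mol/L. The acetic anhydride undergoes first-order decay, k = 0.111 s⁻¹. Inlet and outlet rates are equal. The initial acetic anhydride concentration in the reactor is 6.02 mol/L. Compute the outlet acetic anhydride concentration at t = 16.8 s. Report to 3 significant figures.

1.48 mol/L

Accumulation = in − out − consumed: V dC/dt = Q C_in − Q C − k V C.
dC/dt = (Q/V) C_in − (Q/V + k) C; effective rate a = Q/V + k = 0.037869 + 0.111 = 0.14887 s⁻¹.
C_ss = Q C_in/(Q + kV) = 1.0786 mol/L; C(t) = C_ss + (C₀ − C_ss) e^(−a t).
C(16.8) = 1.0786 + (4.9414)·e^(−0.14887·16.8) = 1.0786 + (4.9414)·0.082003 = 1.4838 mol/L.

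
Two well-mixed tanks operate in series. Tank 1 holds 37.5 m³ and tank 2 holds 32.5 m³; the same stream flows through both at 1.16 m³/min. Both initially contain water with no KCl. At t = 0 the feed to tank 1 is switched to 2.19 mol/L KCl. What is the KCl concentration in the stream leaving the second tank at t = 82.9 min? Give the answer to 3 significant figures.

Each tank obeys Vᵢ dCᵢ/dt = Q(Cᵢ₋₁ − Cᵢ), so τᵢ = Vᵢ/Q.
τ₁ = 37.5/1.16 = 32.328 min; τ₂ = 32.5/1.16 = 28.017 min.
Solving the cascade with C₁(0)=C₂(0)=0 gives C₂(t) = C_in[1 − (τ₁ e^(−t/τ₁) − τ₂ e^(−t/τ₂))/(τ₁ − τ₂)].
At t = 82.9: e^(−t/τ₁) = 0.076967, e^(−t/τ₂) = 0.051876.
C₂ = 2.19·[1 − (32.328·0.076967 − 28.017·0.051876)/(4.3103)] = 2.19·0.75994 = 1.6643 mol/L.

1.66 mol/L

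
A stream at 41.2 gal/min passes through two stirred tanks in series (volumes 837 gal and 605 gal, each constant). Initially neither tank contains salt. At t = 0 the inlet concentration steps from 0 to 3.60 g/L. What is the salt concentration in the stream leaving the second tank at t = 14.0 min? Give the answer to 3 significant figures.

Time constants: τᵢ = Vᵢ/Q for each well-mixed tank.
τ₁ = 837/41.2 = 20.316 min; τ₂ = 605/41.2 = 14.684 min.
Solving the cascade with C₁(0)=C₂(0)=0 gives C₂(t) = C_in[1 − (τ₁ e^(−t/τ₁) − τ₂ e^(−t/τ₂))/(τ₁ − τ₂)].
At t = 14.0: e^(−t/τ₁) = 0.50201, e^(−t/τ₂) = 0.38543.
C₂ = 3.60·[1 − (20.316·0.50201 − 14.684·0.38543)/(5.6311)] = 3.60·0.19397 = 0.69830 g/L.

0.698 g/L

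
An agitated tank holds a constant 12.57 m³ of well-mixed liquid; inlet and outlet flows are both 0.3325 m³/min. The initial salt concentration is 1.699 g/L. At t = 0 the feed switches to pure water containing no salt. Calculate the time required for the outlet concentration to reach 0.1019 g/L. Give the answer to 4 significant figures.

106.4 min

Species balance: V dC/dt = Q(C_in − C) ⇒ τ = V/Q = 37.8045 min.
C(t) = C_in + (C₀ − C_in) e^(−t/τ). Set C = 0.1019 and solve for t:
e^(−t/τ) = (C − C_in)/(C₀ − C_in) = (0.1019 − 0)/(1.699 − 0) = 0.0599765
t = −τ ln(…) = 37.8045 × 2.81380 = 106.374 min.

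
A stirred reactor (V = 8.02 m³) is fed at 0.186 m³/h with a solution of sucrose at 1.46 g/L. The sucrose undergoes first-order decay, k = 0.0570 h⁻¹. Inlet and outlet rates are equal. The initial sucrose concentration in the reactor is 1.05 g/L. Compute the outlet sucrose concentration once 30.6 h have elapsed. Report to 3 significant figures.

V dC/dt = Q(C_in − C) − k V C.
This is linear with rate a = Q/V + k = 0.080192 h⁻¹.
C_ss = Q C_in/(Q + kV) = 0.42224 g/L; C(t) = C_ss + (C₀ − C_ss) e^(−a t).
C(30.6) = 0.42224 + (0.62776)·e^(−0.080192·30.6) = 0.42224 + (0.62776)·0.085960 = 0.47620 g/L.

0.476 g/L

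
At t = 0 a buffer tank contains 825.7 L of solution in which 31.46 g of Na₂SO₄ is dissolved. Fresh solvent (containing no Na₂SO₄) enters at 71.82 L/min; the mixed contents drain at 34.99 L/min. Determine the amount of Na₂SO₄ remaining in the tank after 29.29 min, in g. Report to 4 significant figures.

14.22 g

Total volume: dV/dt = Q_in − Q_out = 36.8300 L/min, so V(t) = 825.7 + 36.8300 t and V(29.29) = 1904.45 L.
Species balance (pure solvent in): dm/dt = −Q_out · m/V(t).
dm/m = −Q_out dt/(V₀ + 36.8300 t); integrating gives ln(m/m₀) = −(Q_out/(Q_in−Q_out)) ln(V/V₀).
m = m₀ (V₀/V)^(Q_out/(Q_in−Q_out)) = 31.46 × (825.7/1904.45)^(0.950041) = 14.2214 g.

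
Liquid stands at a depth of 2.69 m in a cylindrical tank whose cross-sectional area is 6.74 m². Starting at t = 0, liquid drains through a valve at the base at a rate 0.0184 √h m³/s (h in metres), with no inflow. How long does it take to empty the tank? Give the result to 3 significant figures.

With no inflow, A dh/dt = −0.0184 √h.
∫ h^(−1/2) dh = −(0.0184/A) ∫ dt, giving 2√h = 2√h₀ − (0.0184/A) t.
Set h = 0: 2√h₀ = (0.0184/A) t_empty ⇒ t_empty = 2A√h₀/0.0184.
t_empty = 2·6.74·√2.69/0.0184 = 13.480·1.6401/0.0184 = 1201.6 s.

1200 s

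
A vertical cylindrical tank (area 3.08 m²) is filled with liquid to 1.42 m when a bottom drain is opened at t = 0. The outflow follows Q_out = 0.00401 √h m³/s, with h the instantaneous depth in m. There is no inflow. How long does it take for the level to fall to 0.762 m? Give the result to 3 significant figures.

Mass balance (ρ constant): A dh/dt = −0.00401 √h.
This is separable: 2 d(√h)/dt = −0.00401/A, so √h = √h₀ − (0.00401/(2A)) t.
t = 2A(√h₀ − √h)/0.00401 = 2·3.08·(√1.42 − √0.762)/0.00401
  = 6.1600 × (1.1916 − 0.87293) / 0.00401 = 489.59 s.

490 s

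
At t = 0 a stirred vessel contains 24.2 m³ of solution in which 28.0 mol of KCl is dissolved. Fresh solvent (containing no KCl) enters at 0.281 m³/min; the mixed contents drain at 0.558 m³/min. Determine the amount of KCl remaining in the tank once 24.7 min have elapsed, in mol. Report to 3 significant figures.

Let m(t) be the amount of KCl. Volume: V(t) = V₀ + (Q_in − Q_out) t = 24.2 − 0.27700 t; V(24.7) = 17.358 m³.
Solute balance: dm/dt = 0 − Q_out C = −Q_out m/V(t).
Separate: dm/m = −Q_out dt/V(t) ⇒ ln(m/m₀) = −(Q_out/(Q_in−Q_out)) ln(V/V₀).
m = m₀ (V₀/V)^(Q_out/(Q_in−Q_out)) = 28.0 × (24.2/17.358)^(-2.0144) = 14.337 mol.

14.3 mol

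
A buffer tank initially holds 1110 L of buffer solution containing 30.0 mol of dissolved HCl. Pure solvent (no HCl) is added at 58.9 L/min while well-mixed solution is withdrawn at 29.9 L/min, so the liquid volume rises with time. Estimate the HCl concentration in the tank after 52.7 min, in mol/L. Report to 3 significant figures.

Total volume: dV/dt = Q_in − Q_out = 29.000 L/min, so V(t) = 1110 + 29.000 t and V(52.7) = 2638.3 L.
Solute balance: dm/dt = 0 − Q_out C = −Q_out m/V(t).
Separate: dm/m = −Q_out dt/V(t) ⇒ ln(m/m₀) = −(Q_out/(Q_in−Q_out)) ln(V/V₀).
m = m₀ (V₀/V)^(Q_out/(Q_in−Q_out)) = 30.0 × (1110/2638.3)^(1.0310) = 12.287 mol.
C = m/V = 12.287/2638.3 = 0.0046572 mol/L.

0.00466 mol/L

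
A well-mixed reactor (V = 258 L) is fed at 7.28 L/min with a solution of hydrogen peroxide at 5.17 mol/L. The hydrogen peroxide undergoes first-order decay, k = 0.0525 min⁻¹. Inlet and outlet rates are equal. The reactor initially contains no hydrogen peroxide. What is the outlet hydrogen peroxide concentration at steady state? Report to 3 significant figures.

1.81 mol/L

V dC/dt = Q(C_in − C) − k V C.
Steady state (dC/dt = 0): C_ss = Q C_in/(Q + kV) = C_in/(1 + kV/Q).
C_ss = 7.28·5.17/(7.28 + 0.0525·258) = 37.638/20.825 = 1.8073 mol/L.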